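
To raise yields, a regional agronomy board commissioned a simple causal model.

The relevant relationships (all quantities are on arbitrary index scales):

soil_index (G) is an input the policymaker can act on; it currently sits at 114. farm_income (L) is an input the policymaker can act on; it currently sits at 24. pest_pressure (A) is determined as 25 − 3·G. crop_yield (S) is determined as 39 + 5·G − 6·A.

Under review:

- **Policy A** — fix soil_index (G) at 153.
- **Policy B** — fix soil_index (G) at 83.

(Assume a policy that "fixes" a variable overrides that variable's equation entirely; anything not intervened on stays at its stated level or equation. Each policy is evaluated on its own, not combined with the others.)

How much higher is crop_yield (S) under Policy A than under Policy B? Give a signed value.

1610

Policy A (G := 153):
  G = 153
  A = 25 − 3·153 = -434
  S = 39 + 5·153 − 6·(-434) = 3408
Policy B (G := 83):
  G = 83
  A = 25 − 3·83 = -224
  S = 39 + 5·83 − 6·(-224) = 1798
S: 3408 − 1798 = 1610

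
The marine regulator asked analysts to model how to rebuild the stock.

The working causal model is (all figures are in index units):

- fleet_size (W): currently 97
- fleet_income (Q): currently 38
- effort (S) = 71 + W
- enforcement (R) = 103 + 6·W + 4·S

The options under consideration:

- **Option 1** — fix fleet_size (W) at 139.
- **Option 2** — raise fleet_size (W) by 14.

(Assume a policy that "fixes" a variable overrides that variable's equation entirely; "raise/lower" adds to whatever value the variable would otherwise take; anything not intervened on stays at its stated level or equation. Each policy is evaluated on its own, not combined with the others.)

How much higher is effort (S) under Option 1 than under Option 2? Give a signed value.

Option 1 (W := 139):
  W = 139
  S = 71 + 139 = 210
Option 2 (W + 14):
  W = 97 + 14 = 111
  S = 71 + 111 = 182
S: 210 − 182 = 28

28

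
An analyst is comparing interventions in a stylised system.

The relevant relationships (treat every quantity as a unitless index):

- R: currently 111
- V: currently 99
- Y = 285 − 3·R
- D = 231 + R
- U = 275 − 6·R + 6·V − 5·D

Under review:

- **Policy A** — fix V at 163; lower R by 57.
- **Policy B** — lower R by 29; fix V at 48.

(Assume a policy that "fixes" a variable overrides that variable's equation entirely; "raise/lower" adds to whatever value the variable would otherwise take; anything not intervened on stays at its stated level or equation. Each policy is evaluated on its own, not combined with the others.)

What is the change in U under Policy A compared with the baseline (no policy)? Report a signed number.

1011

Baseline:
  R = 111
  V = 99
  D = 231 + 111 = 342
  U = 275 − 6·111 + 6·99 − 5·342 = -1507
Policy A (V := 163, R − 57):
  R = 111 − 57 = 54
  V = 163
  D = 231 + 54 = 285
  U = 275 − 6·54 + 6·163 − 5·285 = -496
Change in U: -496 − (-1507) = 1011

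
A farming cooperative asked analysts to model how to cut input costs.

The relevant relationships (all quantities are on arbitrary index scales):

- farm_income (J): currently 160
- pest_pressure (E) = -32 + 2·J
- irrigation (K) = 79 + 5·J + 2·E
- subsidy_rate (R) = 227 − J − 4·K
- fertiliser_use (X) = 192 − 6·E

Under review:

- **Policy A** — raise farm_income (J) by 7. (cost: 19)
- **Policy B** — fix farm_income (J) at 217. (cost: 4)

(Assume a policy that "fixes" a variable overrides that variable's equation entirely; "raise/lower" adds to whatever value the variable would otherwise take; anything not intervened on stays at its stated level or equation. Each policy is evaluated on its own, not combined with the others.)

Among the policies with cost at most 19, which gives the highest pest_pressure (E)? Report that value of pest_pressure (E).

402

Policy A (J + 7):
  J = 160 + 7 = 167
  E = -32 + 2·167 = 302
Policy B (J := 217):
  J = 217
  E = -32 + 2·217 = 402
Comparing — Policy A: E=302, Policy B: E=402. Highest is 402 (Policy B).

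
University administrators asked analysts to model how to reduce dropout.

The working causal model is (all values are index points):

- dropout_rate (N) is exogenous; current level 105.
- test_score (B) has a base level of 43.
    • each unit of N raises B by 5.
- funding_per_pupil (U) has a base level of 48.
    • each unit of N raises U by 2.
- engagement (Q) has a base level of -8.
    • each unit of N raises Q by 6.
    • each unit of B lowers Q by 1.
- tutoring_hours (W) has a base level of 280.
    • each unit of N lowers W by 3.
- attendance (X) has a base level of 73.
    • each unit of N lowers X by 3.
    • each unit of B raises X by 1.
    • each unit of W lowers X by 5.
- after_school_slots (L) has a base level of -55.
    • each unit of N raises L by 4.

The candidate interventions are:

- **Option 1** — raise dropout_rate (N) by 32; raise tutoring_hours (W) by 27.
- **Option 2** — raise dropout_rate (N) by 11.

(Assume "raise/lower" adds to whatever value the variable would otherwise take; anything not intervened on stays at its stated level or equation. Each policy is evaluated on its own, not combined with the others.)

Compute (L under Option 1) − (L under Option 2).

Option 1 (N + 32, W + 27):
  N = 105 + 32 = 137
  L = -55 + 4·137 = 493
Option 2 (N + 11):
  N = 105 + 11 = 116
  L = -55 + 4·116 = 409
L: 493 − 409 = 84

84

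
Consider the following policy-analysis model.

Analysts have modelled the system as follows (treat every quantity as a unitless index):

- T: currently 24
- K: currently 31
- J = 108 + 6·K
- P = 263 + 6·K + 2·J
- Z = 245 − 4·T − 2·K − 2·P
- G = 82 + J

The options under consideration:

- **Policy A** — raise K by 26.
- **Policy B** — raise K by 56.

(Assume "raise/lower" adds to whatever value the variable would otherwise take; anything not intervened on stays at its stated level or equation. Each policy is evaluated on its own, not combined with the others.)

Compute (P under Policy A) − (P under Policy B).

-540

Policy A (K + 26):
  K = 31 + 26 = 57
  J = 108 + 6·57 = 450
  P = 263 + 6·57 + 2·450 = 1505
Policy B (K + 56):
  K = 31 + 56 = 87
  J = 108 + 6·87 = 630
  P = 263 + 6·87 + 2·630 = 2045
P: 1505 − 2045 = -540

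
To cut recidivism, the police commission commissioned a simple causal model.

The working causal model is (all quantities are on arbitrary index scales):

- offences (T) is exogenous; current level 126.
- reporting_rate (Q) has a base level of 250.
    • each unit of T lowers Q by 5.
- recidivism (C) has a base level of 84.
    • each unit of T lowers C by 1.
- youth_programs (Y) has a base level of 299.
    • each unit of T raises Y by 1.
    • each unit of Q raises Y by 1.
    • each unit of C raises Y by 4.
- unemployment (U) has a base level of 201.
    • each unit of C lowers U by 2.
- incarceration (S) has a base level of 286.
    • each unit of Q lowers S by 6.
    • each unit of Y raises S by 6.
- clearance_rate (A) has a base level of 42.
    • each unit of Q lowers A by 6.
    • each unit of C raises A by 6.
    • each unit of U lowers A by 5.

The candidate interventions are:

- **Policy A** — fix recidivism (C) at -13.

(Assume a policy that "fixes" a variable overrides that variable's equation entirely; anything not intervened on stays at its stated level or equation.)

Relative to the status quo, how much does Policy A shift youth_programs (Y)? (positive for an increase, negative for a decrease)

116

Baseline:
  T = 126
  Q = 250 − 5·126 = -380
  C = 84 − 126 = -42
  Y = 299 + 126 + (-380) + 4·(-42) = -123
Policy A (C := -13):
  T = 126
  Q = 250 − 5·126 = -380
  C = -13
  Y = 299 + 126 + (-380) + 4·(-13) = -7
Change in Y: -7 − (-123) = 116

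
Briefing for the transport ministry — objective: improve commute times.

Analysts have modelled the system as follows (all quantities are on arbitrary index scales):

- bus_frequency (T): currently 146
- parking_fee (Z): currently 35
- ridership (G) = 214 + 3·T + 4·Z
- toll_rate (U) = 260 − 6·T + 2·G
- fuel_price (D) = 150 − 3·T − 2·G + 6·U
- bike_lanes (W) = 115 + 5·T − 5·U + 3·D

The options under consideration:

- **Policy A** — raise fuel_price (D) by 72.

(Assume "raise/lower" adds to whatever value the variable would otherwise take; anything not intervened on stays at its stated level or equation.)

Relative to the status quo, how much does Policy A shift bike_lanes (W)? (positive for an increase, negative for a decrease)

216

Baseline:
  T = 146
  Z = 35
  G = 214 + 3·146 + 4·35 = 792
  U = 260 − 6·146 + 2·792 = 968
  D = 150 − 3·146 − 2·792 + 6·968 = 3936
  W = 115 + 5·146 − 5·968 + 3·3936 = 7813
Policy A (D + 72):
  T = 146
  Z = 35
  G = 214 + 3·146 + 4·35 = 792
  U = 260 − 6·146 + 2·792 = 968
  D = 150 − 3·146 − 2·792 + 6·968 (+72 from intervention) = 4008
  W = 115 + 5·146 − 5·968 + 3·4008 = 8029
Change in W: 8029 − 7813 = 216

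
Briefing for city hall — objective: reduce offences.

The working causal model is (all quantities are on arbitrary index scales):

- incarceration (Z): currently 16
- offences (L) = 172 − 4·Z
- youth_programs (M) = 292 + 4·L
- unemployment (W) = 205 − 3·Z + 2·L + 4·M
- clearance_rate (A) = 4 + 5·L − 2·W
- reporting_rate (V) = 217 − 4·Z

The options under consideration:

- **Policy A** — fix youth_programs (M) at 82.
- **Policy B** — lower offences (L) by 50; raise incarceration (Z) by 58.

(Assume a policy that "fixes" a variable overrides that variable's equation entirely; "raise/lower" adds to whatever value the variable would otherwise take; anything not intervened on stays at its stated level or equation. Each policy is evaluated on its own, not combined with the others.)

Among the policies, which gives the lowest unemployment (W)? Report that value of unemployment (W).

Policy A (M := 82):
  Z = 16
  L = 172 − 4·16 = 108
  M = 82
  W = 205 − 3·16 + 2·108 + 4·82 = 701
Policy B (L − 50, Z + 58):
  Z = 16 + 58 = 74
  L = 172 − 4·74 (−50 from intervention) = -174
  M = 292 + 4·(-174) = -404
  W = 205 − 3·74 + 2·(-174) + 4·(-404) = -1981
Comparing — Policy A: W=701, Policy B: W=-1981. Lowest is -1981 (Policy B).

-1981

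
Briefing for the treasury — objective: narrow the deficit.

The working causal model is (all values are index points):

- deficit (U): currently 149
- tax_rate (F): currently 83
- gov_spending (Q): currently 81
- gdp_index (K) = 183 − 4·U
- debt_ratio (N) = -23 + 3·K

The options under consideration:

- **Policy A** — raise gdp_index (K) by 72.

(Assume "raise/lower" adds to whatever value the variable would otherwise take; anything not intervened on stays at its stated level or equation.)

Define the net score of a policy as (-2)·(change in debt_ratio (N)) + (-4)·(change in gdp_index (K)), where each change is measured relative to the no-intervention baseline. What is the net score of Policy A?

Baseline:
  U = 149
  K = 183 − 4·149 = -413
  N = -23 + 3·(-413) = -1262
Policy A (K + 72):
  U = 149
  K = 183 − 4·149 (+72 from intervention) = -341
  N = -23 + 3·(-341) = -1046
ΔN = -1046 − (-1262) = 216; ΔK = -341 − (-413) = 72
Score = (-2)·216 + (-4)·72 = -720

-720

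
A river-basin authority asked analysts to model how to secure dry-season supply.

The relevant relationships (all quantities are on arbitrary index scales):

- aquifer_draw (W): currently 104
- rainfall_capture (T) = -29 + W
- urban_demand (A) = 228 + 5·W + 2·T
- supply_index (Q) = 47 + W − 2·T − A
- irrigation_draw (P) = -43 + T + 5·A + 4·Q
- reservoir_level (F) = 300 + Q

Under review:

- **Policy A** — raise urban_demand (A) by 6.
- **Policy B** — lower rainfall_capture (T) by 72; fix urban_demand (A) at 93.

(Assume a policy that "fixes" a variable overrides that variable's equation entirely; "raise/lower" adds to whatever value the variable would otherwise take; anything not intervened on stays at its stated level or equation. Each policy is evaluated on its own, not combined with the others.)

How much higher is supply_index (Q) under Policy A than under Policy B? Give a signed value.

Policy A (A + 6):
  W = 104
  T = -29 + 104 = 75
  A = 228 + 5·104 + 2·75 (+6 from intervention) = 904
  Q = 47 + 104 − 2·75 − 904 = -903
Policy B (T − 72, A := 93):
  W = 104
  T = -29 + 104 (−72 from intervention) = 3
  A = 93
  Q = 47 + 104 − 2·3 − 93 = 52
Q: -903 − 52 = -955

-955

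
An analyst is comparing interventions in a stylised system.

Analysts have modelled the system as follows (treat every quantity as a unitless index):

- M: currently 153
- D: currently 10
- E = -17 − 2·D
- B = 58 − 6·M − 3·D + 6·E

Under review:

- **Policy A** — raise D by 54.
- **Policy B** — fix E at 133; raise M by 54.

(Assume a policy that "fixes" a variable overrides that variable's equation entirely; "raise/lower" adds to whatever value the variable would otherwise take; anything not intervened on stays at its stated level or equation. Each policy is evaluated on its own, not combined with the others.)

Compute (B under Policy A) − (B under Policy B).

Policy A (D + 54):
  M = 153
  D = 10 + 54 = 64
  E = -17 − 2·64 = -145
  B = 58 − 6·153 − 3·64 + 6·(-145) = -1922
Policy B (E := 133, M + 54):
  M = 153 + 54 = 207
  D = 10
  E = 133
  B = 58 − 6·207 − 3·10 + 6·133 = -416
B: -1922 − (-416) = -1506

-1506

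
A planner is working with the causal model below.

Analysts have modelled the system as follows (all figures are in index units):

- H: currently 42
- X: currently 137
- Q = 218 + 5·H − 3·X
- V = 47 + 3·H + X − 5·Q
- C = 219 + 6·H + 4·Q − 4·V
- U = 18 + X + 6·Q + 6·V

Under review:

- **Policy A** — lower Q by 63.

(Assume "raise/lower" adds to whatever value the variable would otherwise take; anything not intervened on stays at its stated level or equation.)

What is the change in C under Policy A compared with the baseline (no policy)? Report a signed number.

Baseline:
  H = 42
  X = 137
  Q = 218 + 5·42 − 3·137 = 17
  V = 47 + 3·42 + 137 − 5·17 = 225
  C = 219 + 6·42 + 4·17 − 4·225 = -361
Policy A (Q − 63):
  H = 42
  X = 137
  Q = 218 + 5·42 − 3·137 (−63 from intervention) = -46
  V = 47 + 3·42 + 137 − 5·(-46) = 540
  C = 219 + 6·42 + 4·(-46) − 4·540 = -1873
Change in C: -1873 − (-361) = -1512

-1512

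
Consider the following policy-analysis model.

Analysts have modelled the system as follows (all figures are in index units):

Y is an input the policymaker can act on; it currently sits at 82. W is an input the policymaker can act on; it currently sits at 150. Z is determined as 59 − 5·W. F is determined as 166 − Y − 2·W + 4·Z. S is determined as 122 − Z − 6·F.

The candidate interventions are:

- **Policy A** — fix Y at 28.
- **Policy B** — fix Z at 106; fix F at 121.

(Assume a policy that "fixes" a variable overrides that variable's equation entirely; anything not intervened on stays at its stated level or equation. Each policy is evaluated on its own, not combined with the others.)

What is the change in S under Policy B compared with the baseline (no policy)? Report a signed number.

Baseline:
  Y = 82
  W = 150
  Z = 59 − 5·150 = -691
  F = 166 − 82 − 2·150 + 4·(-691) = -2980
  S = 122 − (-691) − 6·(-2980) = 18693
Policy B (Z := 106, F := 121):
  Y = 82
  W = 150
  Z = 106
  F = 121
  S = 122 − 106 − 6·121 = -710
Change in S: -710 − 18693 = -19403

-19403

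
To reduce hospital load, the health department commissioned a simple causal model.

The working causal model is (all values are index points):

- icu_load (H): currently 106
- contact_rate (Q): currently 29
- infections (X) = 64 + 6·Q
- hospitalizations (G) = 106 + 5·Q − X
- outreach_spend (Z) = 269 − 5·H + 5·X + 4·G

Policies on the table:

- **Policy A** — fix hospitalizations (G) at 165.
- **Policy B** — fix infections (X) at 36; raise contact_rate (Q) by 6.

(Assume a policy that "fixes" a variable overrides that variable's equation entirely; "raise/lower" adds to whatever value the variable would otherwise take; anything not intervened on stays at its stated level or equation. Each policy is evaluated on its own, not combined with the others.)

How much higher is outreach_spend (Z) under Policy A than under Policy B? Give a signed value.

690

Policy A (G := 165):
  H = 106
  Q = 29
  X = 64 + 6·29 = 238
  G = 165
  Z = 269 − 5·106 + 5·238 + 4·165 = 1589
Policy B (X := 36, Q + 6):
  H = 106
  Q = 29 + 6 = 35
  X = 36
  G = 106 + 5·35 − 36 = 245
  Z = 269 − 5·106 + 5·36 + 4·245 = 899
Z: 1589 − 899 = 690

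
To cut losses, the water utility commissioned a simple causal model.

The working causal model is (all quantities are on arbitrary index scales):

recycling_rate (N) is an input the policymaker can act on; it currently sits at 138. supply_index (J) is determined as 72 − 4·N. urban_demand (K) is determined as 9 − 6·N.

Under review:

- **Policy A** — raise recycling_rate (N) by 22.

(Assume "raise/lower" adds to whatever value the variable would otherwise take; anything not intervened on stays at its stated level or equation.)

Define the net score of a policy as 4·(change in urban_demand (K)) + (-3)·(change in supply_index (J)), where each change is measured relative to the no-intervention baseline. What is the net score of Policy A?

Baseline:
  N = 138
  J = 72 − 4·138 = -480
  K = 9 − 6·138 = -819
Policy A (N + 22):
  N = 138 + 22 = 160
  J = 72 − 4·160 = -568
  K = 9 − 6·160 = -951
ΔK = -951 − (-819) = -132; ΔJ = -568 − (-480) = -88
Score = 4·(-132) + (-3)·(-88) = -264

-264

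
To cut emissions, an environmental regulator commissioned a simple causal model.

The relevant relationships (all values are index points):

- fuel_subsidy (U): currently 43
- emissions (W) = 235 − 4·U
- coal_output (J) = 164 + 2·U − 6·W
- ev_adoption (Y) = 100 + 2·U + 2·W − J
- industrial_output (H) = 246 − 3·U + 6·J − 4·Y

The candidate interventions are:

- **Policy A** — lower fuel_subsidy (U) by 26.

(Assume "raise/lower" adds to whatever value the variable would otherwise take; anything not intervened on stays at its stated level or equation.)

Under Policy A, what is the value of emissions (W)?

Policy A (U − 26):
  U = 43 − 26 = 17
  W = 235 − 4·17 = 167

167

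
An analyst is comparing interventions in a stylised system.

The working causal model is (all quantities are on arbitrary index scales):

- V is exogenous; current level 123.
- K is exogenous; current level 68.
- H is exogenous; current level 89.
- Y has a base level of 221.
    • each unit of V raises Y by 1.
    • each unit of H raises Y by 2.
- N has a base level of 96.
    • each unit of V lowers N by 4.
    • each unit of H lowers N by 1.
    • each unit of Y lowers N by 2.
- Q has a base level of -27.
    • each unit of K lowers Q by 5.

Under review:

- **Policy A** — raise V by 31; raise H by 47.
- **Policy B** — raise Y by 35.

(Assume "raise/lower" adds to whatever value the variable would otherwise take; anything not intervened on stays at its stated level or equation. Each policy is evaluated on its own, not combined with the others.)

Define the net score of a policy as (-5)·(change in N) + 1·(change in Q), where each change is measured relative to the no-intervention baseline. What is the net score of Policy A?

2105

Baseline:
  V = 123
  K = 68
  H = 89
  Y = 221 + 123 + 2·89 = 522
  N = 96 − 4·123 − 89 − 2·522 = -1529
  Q = -27 − 5·68 = -367
Policy A (V + 31, H + 47):
  V = 123 + 31 = 154
  K = 68
  H = 89 + 47 = 136
  Y = 221 + 154 + 2·136 = 647
  N = 96 − 4·154 − 136 − 2·647 = -1950
  Q = -27 − 5·68 = -367
ΔN = -1950 − (-1529) = -421; ΔQ = -367 − (-367) = 0
Score = (-5)·(-421) + 1·0 = 2105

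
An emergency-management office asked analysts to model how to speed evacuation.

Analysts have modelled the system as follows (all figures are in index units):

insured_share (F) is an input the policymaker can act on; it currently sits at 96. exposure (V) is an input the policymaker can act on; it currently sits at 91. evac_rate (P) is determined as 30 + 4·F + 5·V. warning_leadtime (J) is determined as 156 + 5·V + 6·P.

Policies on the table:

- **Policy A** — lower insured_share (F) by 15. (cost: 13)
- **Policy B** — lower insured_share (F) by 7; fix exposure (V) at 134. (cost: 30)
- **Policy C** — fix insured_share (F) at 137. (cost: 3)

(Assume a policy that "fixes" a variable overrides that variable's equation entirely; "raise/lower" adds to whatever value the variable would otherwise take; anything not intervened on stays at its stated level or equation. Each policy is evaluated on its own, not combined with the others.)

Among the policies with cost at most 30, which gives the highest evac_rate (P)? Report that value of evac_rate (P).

Policy A (F − 15):
  F = 96 − 15 = 81
  V = 91
  P = 30 + 4·81 + 5·91 = 809
Policy B (F − 7, V := 134):
  F = 96 − 7 = 89
  V = 134
  P = 30 + 4·89 + 5·134 = 1056
Policy C (F := 137):
  F = 137
  V = 91
  P = 30 + 4·137 + 5·91 = 1033
Comparing — Policy A: P=809, Policy B: P=1056, Policy C: P=1033. Highest is 1056 (Policy B).

1056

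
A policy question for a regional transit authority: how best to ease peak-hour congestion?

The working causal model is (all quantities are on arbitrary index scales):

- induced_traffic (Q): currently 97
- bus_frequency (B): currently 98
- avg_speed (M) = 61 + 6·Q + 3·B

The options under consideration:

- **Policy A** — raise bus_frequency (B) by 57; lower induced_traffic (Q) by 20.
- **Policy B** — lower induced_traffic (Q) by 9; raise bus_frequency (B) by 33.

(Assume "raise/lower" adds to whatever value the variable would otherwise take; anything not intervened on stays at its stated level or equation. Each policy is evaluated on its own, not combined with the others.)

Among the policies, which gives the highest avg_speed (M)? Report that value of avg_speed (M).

Policy A (B + 57, Q − 20):
  Q = 97 − 20 = 77
  B = 98 + 57 = 155
  M = 61 + 6·77 + 3·155 = 988
Policy B (Q − 9, B + 33):
  Q = 97 − 9 = 88
  B = 98 + 33 = 131
  M = 61 + 6·88 + 3·131 = 982
Comparing — Policy A: M=988, Policy B: M=982. Highest is 988 (Policy A).

988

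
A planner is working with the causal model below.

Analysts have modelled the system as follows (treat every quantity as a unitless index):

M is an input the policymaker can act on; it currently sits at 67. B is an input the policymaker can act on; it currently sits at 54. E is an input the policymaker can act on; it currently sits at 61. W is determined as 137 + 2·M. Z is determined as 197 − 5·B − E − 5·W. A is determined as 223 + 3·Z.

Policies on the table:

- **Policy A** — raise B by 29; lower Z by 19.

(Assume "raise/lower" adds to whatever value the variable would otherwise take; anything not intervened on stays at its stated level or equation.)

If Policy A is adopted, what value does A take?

-4736

Policy A (B + 29, Z − 19):
  M = 67
  B = 54 + 29 = 83
  E = 61
  W = 137 + 2·67 = 271
  Z = 197 − 5·83 − 61 − 5·271 (−19 from intervention) = -1653
  A = 223 + 3·(-1653) = -4736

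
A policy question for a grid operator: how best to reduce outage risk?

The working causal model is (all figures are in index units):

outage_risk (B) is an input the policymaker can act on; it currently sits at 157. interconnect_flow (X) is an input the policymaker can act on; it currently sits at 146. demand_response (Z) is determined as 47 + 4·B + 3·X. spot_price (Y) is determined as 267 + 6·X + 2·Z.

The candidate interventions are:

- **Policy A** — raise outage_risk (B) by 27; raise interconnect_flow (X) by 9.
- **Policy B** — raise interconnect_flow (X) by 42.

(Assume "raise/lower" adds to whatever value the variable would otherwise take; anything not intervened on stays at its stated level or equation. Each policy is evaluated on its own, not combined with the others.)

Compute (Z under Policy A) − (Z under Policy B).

9

Policy A (B + 27, X + 9):
  B = 157 + 27 = 184
  X = 146 + 9 = 155
  Z = 47 + 4·184 + 3·155 = 1248
Policy B (X + 42):
  B = 157
  X = 146 + 42 = 188
  Z = 47 + 4·157 + 3·188 = 1239
Z: 1248 − 1239 = 9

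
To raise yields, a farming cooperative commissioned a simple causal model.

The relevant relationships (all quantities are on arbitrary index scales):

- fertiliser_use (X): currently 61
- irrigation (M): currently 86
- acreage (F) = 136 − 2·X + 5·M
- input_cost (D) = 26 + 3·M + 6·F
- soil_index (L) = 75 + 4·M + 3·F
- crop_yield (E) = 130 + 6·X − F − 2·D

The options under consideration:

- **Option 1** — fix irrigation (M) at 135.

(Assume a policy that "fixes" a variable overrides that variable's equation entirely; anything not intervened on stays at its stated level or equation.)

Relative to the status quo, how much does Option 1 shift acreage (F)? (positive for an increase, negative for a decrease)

245

Baseline:
  X = 61
  M = 86
  F = 136 − 2·61 + 5·86 = 444
Option 1 (M := 135):
  X = 61
  M = 135
  F = 136 − 2·61 + 5·135 = 689
Change in F: 689 − 444 = 245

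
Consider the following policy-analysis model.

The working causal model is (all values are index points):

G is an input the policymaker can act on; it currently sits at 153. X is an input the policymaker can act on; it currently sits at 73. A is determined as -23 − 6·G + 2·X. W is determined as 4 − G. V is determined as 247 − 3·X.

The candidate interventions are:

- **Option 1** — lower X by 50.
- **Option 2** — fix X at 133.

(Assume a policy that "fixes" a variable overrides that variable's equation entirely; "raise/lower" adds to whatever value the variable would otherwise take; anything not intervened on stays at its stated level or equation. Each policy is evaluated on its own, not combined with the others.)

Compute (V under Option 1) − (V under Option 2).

Option 1 (X − 50):
  X = 73 − 50 = 23
  V = 247 − 3·23 = 178
Option 2 (X := 133):
  X = 133
  V = 247 − 3·133 = -152
V: 178 − (-152) = 330

330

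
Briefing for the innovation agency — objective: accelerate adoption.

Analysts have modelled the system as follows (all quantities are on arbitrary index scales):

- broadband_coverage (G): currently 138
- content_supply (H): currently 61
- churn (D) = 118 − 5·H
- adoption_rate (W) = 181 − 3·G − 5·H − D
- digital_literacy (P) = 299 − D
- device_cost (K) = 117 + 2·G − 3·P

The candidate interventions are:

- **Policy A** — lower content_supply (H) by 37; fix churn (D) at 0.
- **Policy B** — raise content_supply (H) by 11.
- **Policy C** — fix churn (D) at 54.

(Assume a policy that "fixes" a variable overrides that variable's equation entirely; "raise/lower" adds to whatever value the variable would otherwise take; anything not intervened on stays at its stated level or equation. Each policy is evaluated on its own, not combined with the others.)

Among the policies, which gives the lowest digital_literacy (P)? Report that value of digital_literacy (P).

Policy A (H − 37, D := 0):
  H = 61 − 37 = 24
  D = 0
  P = 299 − 0 = 299
Policy B (H + 11):
  H = 61 + 11 = 72
  D = 118 − 5·72 = -242
  P = 299 − (-242) = 541
Policy C (D := 54):
  H = 61
  D = 54
  P = 299 − 54 = 245
Comparing — Policy A: P=299, Policy B: P=541, Policy C: P=245. Lowest is 245 (Policy C).

245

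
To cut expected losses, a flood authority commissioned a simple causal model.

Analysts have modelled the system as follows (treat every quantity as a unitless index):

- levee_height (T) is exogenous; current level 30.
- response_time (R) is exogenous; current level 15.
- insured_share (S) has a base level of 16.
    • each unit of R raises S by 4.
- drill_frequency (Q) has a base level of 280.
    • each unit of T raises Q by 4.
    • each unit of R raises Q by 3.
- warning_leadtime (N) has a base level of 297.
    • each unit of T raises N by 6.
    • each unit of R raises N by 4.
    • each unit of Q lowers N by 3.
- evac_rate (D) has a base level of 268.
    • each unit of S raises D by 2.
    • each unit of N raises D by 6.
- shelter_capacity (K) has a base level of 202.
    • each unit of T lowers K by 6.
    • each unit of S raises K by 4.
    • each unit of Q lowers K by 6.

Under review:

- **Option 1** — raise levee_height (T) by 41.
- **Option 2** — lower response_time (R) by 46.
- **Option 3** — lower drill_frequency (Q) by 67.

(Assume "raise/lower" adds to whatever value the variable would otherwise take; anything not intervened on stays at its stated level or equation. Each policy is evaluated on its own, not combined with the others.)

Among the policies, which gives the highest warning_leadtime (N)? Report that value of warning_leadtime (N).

-568

Option 1 (T + 41):
  T = 30 + 41 = 71
  R = 15
  Q = 280 + 4·71 + 3·15 = 609
  N = 297 + 6·71 + 4·15 − 3·609 = -1044
Option 2 (R − 46):
  T = 30
  R = 15 − 46 = -31
  Q = 280 + 4·30 + 3·(-31) = 307
  N = 297 + 6·30 + 4·(-31) − 3·307 = -568
Option 3 (Q − 67):
  T = 30
  R = 15
  Q = 280 + 4·30 + 3·15 (−67 from intervention) = 378
  N = 297 + 6·30 + 4·15 − 3·378 = -597
Comparing — Option 1: N=-1044, Option 2: N=-568, Option 3: N=-597. Highest is -568 (Option 2).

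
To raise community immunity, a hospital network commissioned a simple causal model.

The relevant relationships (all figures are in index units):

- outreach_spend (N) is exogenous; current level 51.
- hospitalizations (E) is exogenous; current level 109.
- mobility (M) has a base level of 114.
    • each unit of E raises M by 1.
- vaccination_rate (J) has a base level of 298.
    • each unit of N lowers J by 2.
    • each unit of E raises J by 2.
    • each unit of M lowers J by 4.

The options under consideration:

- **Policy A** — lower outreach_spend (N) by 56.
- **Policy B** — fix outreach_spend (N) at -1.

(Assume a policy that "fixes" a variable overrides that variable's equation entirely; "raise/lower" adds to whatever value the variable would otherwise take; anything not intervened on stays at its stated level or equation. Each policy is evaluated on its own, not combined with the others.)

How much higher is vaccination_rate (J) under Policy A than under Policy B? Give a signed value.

8

Policy A (N − 56):
  N = 51 − 56 = -5
  E = 109
  M = 114 + 109 = 223
  J = 298 − 2·(-5) + 2·109 − 4·223 = -366
Policy B (N := -1):
  N = -1
  E = 109
  M = 114 + 109 = 223
  J = 298 − 2·(-1) + 2·109 − 4·223 = -374
J: -366 − (-374) = 8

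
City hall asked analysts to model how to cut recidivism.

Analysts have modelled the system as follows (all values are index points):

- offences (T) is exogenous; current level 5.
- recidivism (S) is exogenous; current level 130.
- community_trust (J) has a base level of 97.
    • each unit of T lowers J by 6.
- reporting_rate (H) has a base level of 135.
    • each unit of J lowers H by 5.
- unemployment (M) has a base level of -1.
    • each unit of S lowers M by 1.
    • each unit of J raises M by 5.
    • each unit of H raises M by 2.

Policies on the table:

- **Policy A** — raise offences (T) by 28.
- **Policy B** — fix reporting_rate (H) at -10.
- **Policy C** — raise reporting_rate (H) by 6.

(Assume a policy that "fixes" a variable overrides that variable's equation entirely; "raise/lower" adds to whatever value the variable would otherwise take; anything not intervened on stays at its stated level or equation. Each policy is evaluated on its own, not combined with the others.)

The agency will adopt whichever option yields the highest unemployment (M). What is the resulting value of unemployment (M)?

644

Policy A (T + 28):
  T = 5 + 28 = 33
  S = 130
  J = 97 − 6·33 = -101
  H = 135 − 5·(-101) = 640
  M = -1 − 130 + 5·(-101) + 2·640 = 644
Policy B (H := -10):
  T = 5
  S = 130
  J = 97 − 6·5 = 67
  H = -10
  M = -1 − 130 + 5·67 + 2·(-10) = 184
Policy C (H + 6):
  T = 5
  S = 130
  J = 97 − 6·5 = 67
  H = 135 − 5·67 (+6 from intervention) = -194
  M = -1 − 130 + 5·67 + 2·(-194) = -184
Comparing — Policy A: M=644, Policy B: M=184, Policy C: M=-184. Highest is 644 (Policy A).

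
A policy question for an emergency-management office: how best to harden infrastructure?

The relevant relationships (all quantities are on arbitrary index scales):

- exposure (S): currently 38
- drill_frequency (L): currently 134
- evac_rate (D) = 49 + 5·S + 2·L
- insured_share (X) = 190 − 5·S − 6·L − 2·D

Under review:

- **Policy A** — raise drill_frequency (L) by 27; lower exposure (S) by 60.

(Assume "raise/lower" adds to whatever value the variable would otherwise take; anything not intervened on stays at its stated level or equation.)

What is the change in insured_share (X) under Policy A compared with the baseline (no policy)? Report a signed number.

Baseline:
  S = 38
  L = 134
  D = 49 + 5·38 + 2·134 = 507
  X = 190 − 5·38 − 6·134 − 2·507 = -1818
Policy A (L + 27, S − 60):
  S = 38 − 60 = -22
  L = 134 + 27 = 161
  D = 49 + 5·(-22) + 2·161 = 261
  X = 190 − 5·(-22) − 6·161 − 2·261 = -1188
Change in X: -1188 − (-1818) = 630

630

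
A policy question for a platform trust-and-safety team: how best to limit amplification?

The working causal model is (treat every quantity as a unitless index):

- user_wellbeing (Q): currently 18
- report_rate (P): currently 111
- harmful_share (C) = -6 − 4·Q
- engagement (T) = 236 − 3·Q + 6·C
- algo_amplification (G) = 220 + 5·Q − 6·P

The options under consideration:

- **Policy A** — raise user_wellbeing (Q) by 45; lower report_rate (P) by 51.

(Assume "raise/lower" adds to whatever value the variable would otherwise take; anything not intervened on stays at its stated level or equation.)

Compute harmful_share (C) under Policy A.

-258

Policy A (Q + 45, P − 51):
  Q = 18 + 45 = 63
  C = -6 − 4·63 = -258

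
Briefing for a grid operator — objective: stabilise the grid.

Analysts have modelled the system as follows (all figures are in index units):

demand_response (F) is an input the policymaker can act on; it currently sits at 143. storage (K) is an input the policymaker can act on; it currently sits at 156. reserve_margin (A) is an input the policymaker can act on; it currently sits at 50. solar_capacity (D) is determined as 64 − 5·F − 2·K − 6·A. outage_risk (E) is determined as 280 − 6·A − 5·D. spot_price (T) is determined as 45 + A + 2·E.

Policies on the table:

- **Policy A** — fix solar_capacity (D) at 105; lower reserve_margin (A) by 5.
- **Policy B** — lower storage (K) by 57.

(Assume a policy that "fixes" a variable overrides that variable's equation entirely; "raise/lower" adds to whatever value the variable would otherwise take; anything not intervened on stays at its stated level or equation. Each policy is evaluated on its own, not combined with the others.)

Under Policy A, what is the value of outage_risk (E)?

-515

Policy A (D := 105, A − 5):
  F = 143
  K = 156
  A = 50 − 5 = 45
  D = 105
  E = 280 − 6·45 − 5·105 = -515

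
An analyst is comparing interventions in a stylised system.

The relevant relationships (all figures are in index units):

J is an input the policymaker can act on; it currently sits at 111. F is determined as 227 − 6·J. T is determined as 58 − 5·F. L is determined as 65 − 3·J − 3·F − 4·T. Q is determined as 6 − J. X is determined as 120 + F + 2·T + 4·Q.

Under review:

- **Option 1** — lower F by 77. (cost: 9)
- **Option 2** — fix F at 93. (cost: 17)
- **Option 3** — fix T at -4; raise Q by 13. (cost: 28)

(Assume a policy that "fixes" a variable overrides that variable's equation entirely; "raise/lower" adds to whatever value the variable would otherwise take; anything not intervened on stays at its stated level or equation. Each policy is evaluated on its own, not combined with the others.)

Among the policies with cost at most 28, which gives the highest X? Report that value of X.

4460

Option 1 (F − 77):
  J = 111
  F = 227 − 6·111 (−77 from intervention) = -516
  T = 58 − 5·(-516) = 2638
  Q = 6 − 111 = -105
  X = 120 + (-516) + 2·2638 + 4·(-105) = 4460
Option 2 (F := 93):
  J = 111
  F = 93
  T = 58 − 5·93 = -407
  Q = 6 − 111 = -105
  X = 120 + 93 + 2·(-407) + 4·(-105) = -1021
Option 3 (T := -4, Q + 13):
  J = 111
  F = 227 − 6·111 = -439
  T = -4
  Q = 6 − 111 (+13 from intervention) = -92
  X = 120 + (-439) + 2·(-4) + 4·(-92) = -695
Comparing — Option 1: X=4460, Option 2: X=-1021, Option 3: X=-695. Highest is 4460 (Option 1).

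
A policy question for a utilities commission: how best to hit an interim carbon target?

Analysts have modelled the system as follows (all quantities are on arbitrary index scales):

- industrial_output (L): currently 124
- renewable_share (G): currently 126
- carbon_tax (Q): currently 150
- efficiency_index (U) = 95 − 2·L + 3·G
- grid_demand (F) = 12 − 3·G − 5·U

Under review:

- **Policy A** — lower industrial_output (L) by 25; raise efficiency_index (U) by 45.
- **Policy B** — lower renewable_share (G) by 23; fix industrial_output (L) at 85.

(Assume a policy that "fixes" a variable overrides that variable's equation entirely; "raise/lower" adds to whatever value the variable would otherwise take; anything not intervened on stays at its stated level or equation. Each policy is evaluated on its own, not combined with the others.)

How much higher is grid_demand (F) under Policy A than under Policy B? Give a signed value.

Policy A (L − 25, U + 45):
  L = 124 − 25 = 99
  G = 126
  U = 95 − 2·99 + 3·126 (+45 from intervention) = 320
  F = 12 − 3·126 − 5·320 = -1966
Policy B (G − 23, L := 85):
  L = 85
  G = 126 − 23 = 103
  U = 95 − 2·85 + 3·103 = 234
  F = 12 − 3·103 − 5·234 = -1467
F: -1966 − (-1467) = -499

-499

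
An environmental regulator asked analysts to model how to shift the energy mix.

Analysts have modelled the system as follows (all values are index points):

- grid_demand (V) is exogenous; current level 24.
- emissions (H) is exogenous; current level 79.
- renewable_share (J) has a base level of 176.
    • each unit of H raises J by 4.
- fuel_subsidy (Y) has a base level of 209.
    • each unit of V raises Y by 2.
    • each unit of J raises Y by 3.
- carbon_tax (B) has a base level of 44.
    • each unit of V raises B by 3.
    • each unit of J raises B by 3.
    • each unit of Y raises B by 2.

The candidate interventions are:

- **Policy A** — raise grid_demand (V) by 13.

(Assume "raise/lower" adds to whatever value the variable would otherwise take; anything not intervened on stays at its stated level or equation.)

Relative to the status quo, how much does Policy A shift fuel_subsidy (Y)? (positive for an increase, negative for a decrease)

Baseline:
  V = 24
  H = 79
  J = 176 + 4·79 = 492
  Y = 209 + 2·24 + 3·492 = 1733
Policy A (V + 13):
  V = 24 + 13 = 37
  H = 79
  J = 176 + 4·79 = 492
  Y = 209 + 2·37 + 3·492 = 1759
Change in Y: 1759 − 1733 = 26

26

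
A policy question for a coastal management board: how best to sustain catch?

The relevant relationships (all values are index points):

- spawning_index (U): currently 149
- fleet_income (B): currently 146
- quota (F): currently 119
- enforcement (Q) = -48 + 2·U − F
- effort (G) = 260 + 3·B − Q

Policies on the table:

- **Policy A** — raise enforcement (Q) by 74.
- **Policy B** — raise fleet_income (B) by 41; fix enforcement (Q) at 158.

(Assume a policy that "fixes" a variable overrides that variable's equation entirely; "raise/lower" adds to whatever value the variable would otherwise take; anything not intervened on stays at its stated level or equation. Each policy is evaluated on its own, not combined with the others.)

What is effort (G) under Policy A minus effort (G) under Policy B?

-170

Policy A (Q + 74):
  U = 149
  B = 146
  F = 119
  Q = -48 + 2·149 − 119 (+74 from intervention) = 205
  G = 260 + 3·146 − 205 = 493
Policy B (B + 41, Q := 158):
  U = 149
  B = 146 + 41 = 187
  F = 119
  Q = 158
  G = 260 + 3·187 − 158 = 663
G: 493 − 663 = -170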